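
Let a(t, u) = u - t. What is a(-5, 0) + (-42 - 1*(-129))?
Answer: 92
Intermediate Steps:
a(-5, 0) + (-42 - 1*(-129)) = (0 - 1*(-5)) + (-42 - 1*(-129)) = (0 + 5) + (-42 + 129) = 5 + 87 = 92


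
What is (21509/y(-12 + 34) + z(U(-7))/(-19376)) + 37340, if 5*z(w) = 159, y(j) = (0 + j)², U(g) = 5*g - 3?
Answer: 438238331941/11722480 ≈ 37384.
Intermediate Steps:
U(g) = -3 + 5*g
y(j) = j²
z(w) = 159/5 (z(w) = (⅕)*159 = 159/5)
(21509/y(-12 + 34) + z(U(-7))/(-19376)) + 37340 = (21509/((-12 + 34)²) + (159/5)/(-19376)) + 37340 = (21509/(22²) + (159/5)*(-1/19376)) + 37340 = (21509/484 - 159/96880) + 37340 = 520928741/11722480 + 37340 = 438238331941/11722480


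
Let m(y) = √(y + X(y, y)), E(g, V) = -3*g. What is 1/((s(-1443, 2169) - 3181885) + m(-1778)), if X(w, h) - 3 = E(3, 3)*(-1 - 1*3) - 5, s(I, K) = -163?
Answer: -198878/632839342253 - I*√109/2531357369012 ≈ -3.1426e-7 - 4.1244e-12*I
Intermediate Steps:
X(w, h) = 34 (X(w, h) = 3 + ((-3*3)*(-1 - 1*3) - 5) = 3 + (-9*(-1 - 3) - 5) = 3 + (-9*(-4) - 5) = 3 + (36 - 5) = 3 + 31 = 34)
m(y) = √(34 + y) (m(y) = √(y + 34) = √(34 + y))
1/((s(-1443, 2169) - 3181885) + m(-1778)) = 1/((-163 - 3181885) + √(34 - 1778)) = 1/(-3182048 + √(-1744)) = 1/(-3182048 + 4*I*√109)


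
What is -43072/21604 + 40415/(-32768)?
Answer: -571127239/176979968 ≈ -3.2271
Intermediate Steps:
-43072/21604 + 40415/(-32768) = -43072*1/21604 + 40415*(-1/32768) = -10768/5401 - 40415/32768 = -571127239/176979968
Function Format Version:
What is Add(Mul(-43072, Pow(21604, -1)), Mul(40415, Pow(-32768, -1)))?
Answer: Rational(-571127239, 176979968) ≈ -3.2271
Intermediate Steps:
Add(Mul(-43072, Pow(21604, -1)), Mul(40415, Pow(-32768, -1))) = Add(Mul(-43072, Rational(1, 21604)), Mul(40415, Rational(-1, 32768))) = Add(Rational(-10768, 5401), Rational(-40415, 32768)) = Rational(-571127239, 176979968)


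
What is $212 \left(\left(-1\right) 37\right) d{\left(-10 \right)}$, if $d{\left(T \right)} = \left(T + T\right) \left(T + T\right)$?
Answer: $-3137600$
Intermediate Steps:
$d{\left(T \right)} = 4 T^{2}$ ($d{\left(T \right)} = 2 T 2 T = 4 T^{2}$)
$212 \left(\left(-1\right) 37\right) d{\left(-10 \right)} = 212 \left(\left(-1\right) 37\right) 4 \left(-10\right)^{2} = 212 \left(-37\right) 4 \cdot 100 = \left(-7844\right) 400 = -3137600$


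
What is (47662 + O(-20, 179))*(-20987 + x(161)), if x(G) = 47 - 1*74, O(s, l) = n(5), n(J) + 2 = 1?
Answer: -1001548254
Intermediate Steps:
n(J) = -1 (n(J) = -2 + 1 = -1)
O(s, l) = -1
x(G) = -27 (x(G) = 47 - 74 = -27)
(47662 + O(-20, 179))*(-20987 + x(161)) = (47662 - 1)*(-20987 - 27) = 47661*(-21014) = -1001548254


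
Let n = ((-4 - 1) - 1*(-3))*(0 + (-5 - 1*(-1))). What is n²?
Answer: 64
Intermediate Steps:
n = 8 (n = (-5 + 3)*(0 + (-5 + 1)) = -2*(0 - 4) = -2*(-4) = 8)
n² = 8² = 64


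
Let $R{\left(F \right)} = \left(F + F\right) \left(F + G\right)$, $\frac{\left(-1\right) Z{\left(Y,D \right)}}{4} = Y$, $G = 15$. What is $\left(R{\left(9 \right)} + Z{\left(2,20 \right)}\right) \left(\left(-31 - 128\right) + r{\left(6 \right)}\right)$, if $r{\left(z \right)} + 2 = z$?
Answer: $-65720$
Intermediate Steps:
$Z{\left(Y,D \right)} = - 4 Y$
$r{\left(z \right)} = -2 + z$
$R{\left(F \right)} = 2 F \left(15 + F\right)$ ($R{\left(F \right)} = \left(F + F\right) \left(F + 15\right) = 2 F \left(15 + F\right)$)
$\left(R{\left(9 \right)} + Z{\left(2,20 \right)}\right) \left(\left(-31 - 128\right) + r{\left(6 \right)}\right) = \left(2 \cdot 9 \left(15 + 9\right) - 8\right) \left(\left(-31 - 128\right) + \left(-2 + 6\right)\right) = \left(2 \cdot 9 \cdot 24 - 8\right) \left(-159 + 4\right) = \left(432 - 8\right) \left(-155\right) = 424 \left(-155\right) = -65720$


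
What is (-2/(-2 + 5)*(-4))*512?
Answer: 4096/3 ≈ 1365.3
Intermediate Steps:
(-2/(-2 + 5)*(-4))*512 = (-2/3*(-4))*512 = (-2*⅓*(-4))*512 = -⅔*(-4)*512 = (8/3)*512 = 4096/3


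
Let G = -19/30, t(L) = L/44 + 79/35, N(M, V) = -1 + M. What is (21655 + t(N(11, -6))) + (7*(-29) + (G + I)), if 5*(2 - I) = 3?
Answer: 4956163/231 ≈ 21455.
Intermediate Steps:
I = 7/5 (I = 2 - 1/5*3 = 2 - 3/5 = 7/5 ≈ 1.4000)
t(L) = 79/35 + L/44 (t(L) = L*(1/44) + 79*(1/35) = L/44 + 79/35 = 79/35 + L/44)
G = -19/30 (G = -19*1/30 = -19/30 ≈ -0.63333)
(21655 + t(N(11, -6))) + (7*(-29) + (G + I)) = (21655 + (79/35 + (-1 + 11)/44)) + (7*(-29) + (-19/30 + 7/5)) = (21655 + (79/35 + (1/44)*10)) + (-203 + 23/30) = (21655 + (79/35 + 5/22)) - 6067/30 = (21655 + 1913/770) - 6067/30 = 16676263/770 - 6067/30 = 4956163/231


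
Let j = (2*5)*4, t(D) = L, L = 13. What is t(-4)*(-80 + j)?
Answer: -520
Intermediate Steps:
t(D) = 13
j = 40 (j = 10*4 = 40)
t(-4)*(-80 + j) = 13*(-80 + 40) = 13*(-40) = -520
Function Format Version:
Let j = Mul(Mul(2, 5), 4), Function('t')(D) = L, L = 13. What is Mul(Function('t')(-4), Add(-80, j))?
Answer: -520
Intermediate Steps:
Function('t')(D) = 13
j = 40 (j = Mul(10, 4) = 40)
Mul(Function('t')(-4), Add(-80, j)) = Mul(13, Add(-80, 40)) = Mul(13, -40) = -520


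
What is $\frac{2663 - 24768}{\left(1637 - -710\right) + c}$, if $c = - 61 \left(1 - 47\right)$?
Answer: $- \frac{22105}{5153} \approx -4.2897$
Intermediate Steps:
$c = 2806$ ($c = \left(-61\right) \left(-46\right) = 2806$)
$\frac{2663 - 24768}{\left(1637 - -710\right) + c} = \frac{2663 - 24768}{\left(1637 - -710\right) + 2806} = - \frac{22105}{\left(1637 + 710\right) + 2806} = - \frac{22105}{2347 + 2806} = - \frac{22105}{5153}$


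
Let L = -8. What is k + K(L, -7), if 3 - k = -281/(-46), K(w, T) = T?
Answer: -465/46 ≈ -10.109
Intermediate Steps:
k = -143/46 (k = 3 - (-281)/(-46) = 3 - (-281)*(-1)/46 = 3 - 1*281/46 = 3 - 281/46 = -143/46 ≈ -3.1087)
k + K(L, -7) = -143/46 - 7 = -465/46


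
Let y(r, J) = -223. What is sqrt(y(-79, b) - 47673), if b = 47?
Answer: 2*I*sqrt(11974) ≈ 218.85*I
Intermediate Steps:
sqrt(y(-79, b) - 47673) = sqrt(-223 - 47673) = sqrt(-47896) = 2*I*sqrt(11974)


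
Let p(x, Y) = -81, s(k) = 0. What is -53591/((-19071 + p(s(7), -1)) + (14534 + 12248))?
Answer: -53591/7630 ≈ -7.0237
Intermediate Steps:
-53591/((-19071 + p(s(7), -1)) + (14534 + 12248)) = -53591/((-19071 - 81) + (14534 + 12248)) = -53591/(-19152 + 26782) = -53591/7630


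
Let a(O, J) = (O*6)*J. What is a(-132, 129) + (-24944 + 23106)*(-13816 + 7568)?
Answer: 11381656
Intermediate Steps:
a(O, J) = 6*J*O (a(O, J) = (6*O)*J = 6*J*O)
a(-132, 129) + (-24944 + 23106)*(-13816 + 7568) = 6*129*(-132) + (-24944 + 23106)*(-13816 + 7568) = -102168 - 1838*(-6248) = -102168 + 11483824 = 11381656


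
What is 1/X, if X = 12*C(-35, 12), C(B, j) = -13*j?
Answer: -1/1872 ≈ -0.00053419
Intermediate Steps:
X = -1872 (X = 12*(-13*12) = 12*(-156) = -1872)
1/X = 1/(-1872) = -1/1872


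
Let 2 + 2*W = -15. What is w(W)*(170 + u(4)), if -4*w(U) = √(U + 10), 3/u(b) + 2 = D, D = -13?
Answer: -849*√6/40 ≈ -51.990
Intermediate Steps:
W = -17/2 (W = -1 + (½)*(-15) = -1 - 15/2 = -17/2 ≈ -8.5000)
u(b) = -⅕ (u(b) = 3/(-2 - 13) = 3/(-15) = 3*(-1/15) = -⅕)
w(U) = -√(10 + U)/4 (w(U) = -√(U + 10)/4 = -√(10 + U)/4)
w(W)*(170 + u(4)) = (-√(10 - 17/2)/4)*(170 - ⅕) = -√6/8*(849/5) = -849*√6/40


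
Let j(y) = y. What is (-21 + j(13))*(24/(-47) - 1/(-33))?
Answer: 5960/1551 ≈ 3.8427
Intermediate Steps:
(-21 + j(13))*(24/(-47) - 1/(-33)) = (-21 + 13)*(24/(-47) - 1/(-33)) = -8*(24*(-1/47) - 1*(-1/33)) = -8*(-24/47 + 1/33) = -8*(-745/1551) = 5960/1551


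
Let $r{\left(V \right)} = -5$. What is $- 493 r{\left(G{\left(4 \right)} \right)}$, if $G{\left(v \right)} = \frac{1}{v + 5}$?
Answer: $2465$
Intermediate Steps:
$G{\left(v \right)} = \frac{1}{5 + v}$
$- 493 r{\left(G{\left(4 \right)} \right)} = \left(-493\right) \left(-5\right) = 2465$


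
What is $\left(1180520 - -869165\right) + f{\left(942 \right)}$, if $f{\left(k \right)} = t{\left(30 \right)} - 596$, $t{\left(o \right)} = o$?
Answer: $2049119$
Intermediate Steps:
$f{\left(k \right)} = -566$ ($f{\left(k \right)} = 30 - 596 = -566$)
$\left(1180520 - -869165\right) + f{\left(942 \right)} = \left(1180520 - -869165\right) - 566 = \left(1180520 + 869165\right) - 566 = 2049685 - 566 = 2049119$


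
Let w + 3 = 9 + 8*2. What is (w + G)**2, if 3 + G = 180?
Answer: 39601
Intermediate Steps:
G = 177 (G = -3 + 180 = 177)
w = 22 (w = -3 + (9 + 8*2) = -3 + (9 + 16) = -3 + 25 = 22)
(w + G)**2 = (22 + 177)**2 = 199**2 = 39601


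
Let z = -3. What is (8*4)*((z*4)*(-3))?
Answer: 1152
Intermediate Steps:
(8*4)*((z*4)*(-3)) = (8*4)*(-3*4*(-3)) = 32*(-12*(-3)) = 32*36 = 1152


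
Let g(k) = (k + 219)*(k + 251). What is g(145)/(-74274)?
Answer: -24024/12379 ≈ -1.9407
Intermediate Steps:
g(k) = (219 + k)*(251 + k)
g(145)/(-74274) = (54969 + 145**2 + 470*145)/(-74274) = (54969 + 21025 + 68150)*(-1/74274) = 144144*(-1/74274) = -24024/12379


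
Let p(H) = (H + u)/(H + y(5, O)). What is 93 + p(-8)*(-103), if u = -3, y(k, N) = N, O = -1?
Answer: -296/9 ≈ -32.889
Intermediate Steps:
p(H) = (-3 + H)/(-1 + H) (p(H) = (H - 3)/(H - 1) = (-3 + H)/(-1 + H))
93 + p(-8)*(-103) = 93 + ((-3 - 8)/(-1 - 8))*(-103) = 93 + (-11/(-9))*(-103) = 93 - 1/9*(-11)*(-103) = 93 + (11/9)*(-103) = 93 - 1133/9 = -296/9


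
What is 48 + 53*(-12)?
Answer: -588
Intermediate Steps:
48 + 53*(-12) = 48 - 636 = -588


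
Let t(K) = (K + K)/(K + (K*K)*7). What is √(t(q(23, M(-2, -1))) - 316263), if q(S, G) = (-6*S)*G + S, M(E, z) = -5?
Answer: I*√30786305433/312 ≈ 562.37*I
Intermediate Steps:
q(S, G) = S - 6*G*S (q(S, G) = -6*G*S + S = S - 6*G*S)
t(K) = 2*K/(K + 7*K²) (t(K) = (2*K)/(K + K²*7) = (2*K)/(K + 7*K²) = 2*K/(K + 7*K²))
√(t(q(23, M(-2, -1))) - 316263) = √(2/(1 + 7*(23*(1 - 6*(-5)))) - 316263) = √(2/(1 + 7*(23*(1 + 30))) - 316263) = √(2/(1 + 7*(23*31)) - 316263) = √(2/(1 + 7*713) - 316263) = √(2/(1 + 4991) - 316263) = √(2/4992 - 316263) = √(2*(1/4992) - 316263) = √(1/2496 - 316263) = √(-789392447/2496) = I*√30786305433/312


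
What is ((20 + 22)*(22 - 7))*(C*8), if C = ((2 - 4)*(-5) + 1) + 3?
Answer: 70560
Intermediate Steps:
C = 14 (C = (-2*(-5) + 1) + 3 = (10 + 1) + 3 = 11 + 3 = 14)
((20 + 22)*(22 - 7))*(C*8) = ((20 + 22)*(22 - 7))*(14*8) = (42*15)*112 = 630*112 = 70560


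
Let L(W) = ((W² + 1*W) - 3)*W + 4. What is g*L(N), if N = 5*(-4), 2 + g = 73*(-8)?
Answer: 4416096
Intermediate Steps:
g = -586 (g = -2 + 73*(-8) = -2 - 584 = -586)
N = -20
L(W) = 4 + W*(-3 + W + W²) (L(W) = ((W² + W) - 3)*W + 4 = ((W + W²) - 3)*W + 4 = (-3 + W + W²)*W + 4 = W*(-3 + W + W²) + 4 = 4 + W*(-3 + W + W²))
g*L(N) = -586*(4 + (-20)² + (-20)³ - 3*(-20)) = -586*(4 + 400 - 8000 + 60) = -586*(-7536) = 4416096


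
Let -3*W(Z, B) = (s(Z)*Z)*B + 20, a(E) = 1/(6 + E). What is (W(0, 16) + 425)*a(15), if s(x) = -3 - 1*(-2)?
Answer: 1255/63 ≈ 19.921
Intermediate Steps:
s(x) = -1 (s(x) = -3 + 2 = -1)
W(Z, B) = -20/3 + B*Z/3 (W(Z, B) = -((-Z)*B + 20)/3 = -(-B*Z + 20)/3 = -(20 - B*Z)/3 = -20/3 + B*Z/3)
(W(0, 16) + 425)*a(15) = ((-20/3 + (1/3)*16*0) + 425)/(6 + 15) = ((-20/3 + 0) + 425)/21 = (-20/3 + 425)*(1/21) = (1255/3)*(1/21) = 1255/63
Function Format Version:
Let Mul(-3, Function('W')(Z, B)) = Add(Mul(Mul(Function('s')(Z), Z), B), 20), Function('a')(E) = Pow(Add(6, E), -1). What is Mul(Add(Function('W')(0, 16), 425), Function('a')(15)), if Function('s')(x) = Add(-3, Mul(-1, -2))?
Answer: Rational(1255, 63) ≈ 19.921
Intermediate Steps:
Function('s')(x) = -1 (Function('s')(x) = Add(-3, 2) = -1)
Function('W')(Z, B) = Add(Rational(-20, 3), Mul(Rational(1, 3), B, Z)) (Function('W')(Z, B) = Mul(Rational(-1, 3), Add(Mul(Mul(-1, Z), B), 20)) = Mul(Rational(-1, 3), Add(Mul(-1, B, Z), 20)) = Mul(Rational(-1, 3), Add(20, Mul(-1, B, Z))) = Add(Rational(-20, 3), Mul(Rational(1, 3), B, Z)))
Mul(Add(Function('W')(0, 16), 425), Function('a')(15)) = Mul(Add(Add(Rational(-20, 3), Mul(Rational(1, 3), 16, 0)), 425), Pow(Add(6, 15), -1)) = Mul(Add(Add(Rational(-20, 3), 0), 425), Pow(21, -1)) = Mul(Add(Rational(-20, 3), 425), Rational(1, 21)) = Mul(Rational(1255, 3), Rational(1, 21)) = Rational(1255, 63)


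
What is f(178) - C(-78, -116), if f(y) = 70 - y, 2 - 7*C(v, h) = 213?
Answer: -545/7 ≈ -77.857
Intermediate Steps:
C(v, h) = -211/7 (C(v, h) = 2/7 - ⅐*213 = 2/7 - 213/7 = -211/7)
f(178) - C(-78, -116) = (70 - 1*178) - 1*(-211/7) = (70 - 178) + 211/7 = -108 + 211/7 = -545/7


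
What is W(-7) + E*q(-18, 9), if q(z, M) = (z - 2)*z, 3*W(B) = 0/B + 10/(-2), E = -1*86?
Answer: -92885/3 ≈ -30962.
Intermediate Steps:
E = -86
W(B) = -5/3 (W(B) = (0/B + 10/(-2))/3 = (0 + 10*(-½))/3 = (0 - 5)/3 = (⅓)*(-5) = -5/3)
q(z, M) = z*(-2 + z) (q(z, M) = (-2 + z)*z = z*(-2 + z))
W(-7) + E*q(-18, 9) = -5/3 - (-1548)*(-2 - 18) = -5/3 - (-1548)*(-20) = -5/3 - 86*360 = -5/3 - 30960 = -92885/3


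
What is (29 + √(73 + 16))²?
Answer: (29 + √89)² ≈ 1477.2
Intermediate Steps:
(29 + √(73 + 16))² = (29 + √89)²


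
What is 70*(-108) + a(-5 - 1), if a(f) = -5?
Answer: -7565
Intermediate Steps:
70*(-108) + a(-5 - 1) = 70*(-108) - 5 = -7560 - 5 = -7565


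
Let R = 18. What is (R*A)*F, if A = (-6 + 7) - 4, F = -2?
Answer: 108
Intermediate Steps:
A = -3 (A = 1 - 4 = -3)
(R*A)*F = (18*(-3))*(-2) = -54*(-2) = 108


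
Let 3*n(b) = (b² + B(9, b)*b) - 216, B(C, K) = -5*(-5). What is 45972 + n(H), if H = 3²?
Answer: 46002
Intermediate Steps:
B(C, K) = 25
H = 9
n(b) = -72 + b²/3 + 25*b/3 (n(b) = ((b² + 25*b) - 216)/3 = (-216 + b² + 25*b)/3 = -72 + b²/3 + 25*b/3)
45972 + n(H) = 45972 + (-72 + (⅓)*9² + (25/3)*9) = 45972 + (-72 + (⅓)*81 + 75) = 45972 + (-72 + 27 + 75) = 45972 + 30 = 46002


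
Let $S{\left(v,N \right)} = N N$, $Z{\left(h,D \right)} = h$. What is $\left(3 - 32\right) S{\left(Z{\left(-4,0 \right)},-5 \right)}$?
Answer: $-725$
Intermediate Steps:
$S{\left(v,N \right)} = N^{2}$
$\left(3 - 32\right) S{\left(Z{\left(-4,0 \right)},-5 \right)} = \left(3 - 32\right) \left(-5\right)^{2} = \left(-29\right) 25 = -725$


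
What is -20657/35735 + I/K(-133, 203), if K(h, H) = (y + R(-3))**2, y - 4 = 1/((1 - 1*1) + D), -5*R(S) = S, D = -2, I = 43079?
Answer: 21986868869/8581505 ≈ 2562.1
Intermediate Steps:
R(S) = -S/5
y = 7/2 (y = 4 + 1/((1 - 1*1) - 2) = 4 + 1/((1 - 1) - 2) = 4 + 1/(0 - 2) = 4 + 1/(-2) = 4 - 1/2 = 7/2 ≈ 3.5000)
K(h, H) = 1681/100 (K(h, H) = (7/2 - 1/5*(-3))**2 = (7/2 + 3/5)**2 = (41/10)**2 = 1681/100)
-20657/35735 + I/K(-133, 203) = -20657/35735 + 43079/(1681/100) = -20657*1/35735 + 43079*(100/1681) = -2951/5105 + 4307900/1681 = 21986868869/8581505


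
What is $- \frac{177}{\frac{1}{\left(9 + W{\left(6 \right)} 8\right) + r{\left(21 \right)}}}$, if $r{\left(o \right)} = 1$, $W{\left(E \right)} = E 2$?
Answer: $-18762$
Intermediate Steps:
$W{\left(E \right)} = 2 E$
$- \frac{177}{\frac{1}{\left(9 + W{\left(6 \right)} 8\right) + r{\left(21 \right)}}} = - \frac{177}{\frac{1}{\left(9 + 2 \cdot 6 \cdot 8\right) + 1}} = - \frac{177}{\frac{1}{\left(9 + 12 \cdot 8\right) + 1}} = - \frac{177}{\frac{1}{\left(9 + 96\right) + 1}} = - \frac{177}{\frac{1}{105 + 1}} = - \frac{177}{\frac{1}{106}} = - 177 \frac{1}{\frac{1}{106}} = \left(-177\right) 106 = -18762$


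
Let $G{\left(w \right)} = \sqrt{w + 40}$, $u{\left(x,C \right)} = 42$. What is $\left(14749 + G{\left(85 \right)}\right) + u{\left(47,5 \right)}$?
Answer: $14791 + 5 \sqrt{5} \approx 14802.0$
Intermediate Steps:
$G{\left(w \right)} = \sqrt{40 + w}$
$\left(14749 + G{\left(85 \right)}\right) + u{\left(47,5 \right)} = \left(14749 + \sqrt{40 + 85}\right) + 42 = \left(14749 + \sqrt{125}\right) + 42 = \left(14749 + 5 \sqrt{5}\right) + 42 = 14791 + 5 \sqrt{5}$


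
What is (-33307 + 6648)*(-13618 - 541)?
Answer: 377464781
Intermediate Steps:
(-33307 + 6648)*(-13618 - 541) = -26659*(-14159) = 377464781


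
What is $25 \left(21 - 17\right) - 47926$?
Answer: $-47826$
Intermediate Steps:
$25 \left(21 - 17\right) - 47926 = 25 \cdot 4 - 47926 = 100 - 47926 = -47826$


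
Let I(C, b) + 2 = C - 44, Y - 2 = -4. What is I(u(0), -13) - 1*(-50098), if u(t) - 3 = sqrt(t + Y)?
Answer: 50055 + I*sqrt(2) ≈ 50055.0 + 1.4142*I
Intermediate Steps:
Y = -2 (Y = 2 - 4 = -2)
u(t) = 3 + sqrt(-2 + t) (u(t) = 3 + sqrt(t - 2) = 3 + sqrt(-2 + t))
I(C, b) = -46 + C (I(C, b) = -2 + (C - 44) = -2 + (-44 + C) = -46 + C)
I(u(0), -13) - 1*(-50098) = (-46 + (3 + sqrt(-2 + 0))) - 1*(-50098) = (-46 + (3 + sqrt(-2))) + 50098 = (-46 + (3 + I*sqrt(2))) + 50098 = (-43 + I*sqrt(2)) + 50098 = 50055 + I*sqrt(2)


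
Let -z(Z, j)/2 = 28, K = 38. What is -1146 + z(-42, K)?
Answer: -1202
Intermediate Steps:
z(Z, j) = -56 (z(Z, j) = -2*28 = -56)
-1146 + z(-42, K) = -1146 - 56 = -1202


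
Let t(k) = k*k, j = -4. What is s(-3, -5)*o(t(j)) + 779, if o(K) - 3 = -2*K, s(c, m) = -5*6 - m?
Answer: 1504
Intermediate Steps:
s(c, m) = -30 - m
t(k) = k²
o(K) = 3 - 2*K
s(-3, -5)*o(t(j)) + 779 = (-30 - 1*(-5))*(3 - 2*(-4)²) + 779 = (-30 + 5)*(3 - 2*16) + 779 = -25*(3 - 32) + 779 = -25*(-29) + 779 = 725 + 779 = 1504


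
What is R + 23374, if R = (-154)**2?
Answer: 47090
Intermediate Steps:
R = 23716
R + 23374 = 23716 + 23374 = 47090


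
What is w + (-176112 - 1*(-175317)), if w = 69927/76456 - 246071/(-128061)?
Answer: -7756101767797/9791031816 ≈ -792.16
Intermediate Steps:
w = 27768525923/9791031816 (w = 69927*(1/76456) - 246071*(-1/128061) = 69927/76456 + 246071/128061 = 27768525923/9791031816 ≈ 2.8361)
w + (-176112 - 1*(-175317)) = 27768525923/9791031816 + (-176112 - 1*(-175317)) = 27768525923/9791031816 + (-176112 + 175317) = 27768525923/9791031816 - 795 = -7756101767797/9791031816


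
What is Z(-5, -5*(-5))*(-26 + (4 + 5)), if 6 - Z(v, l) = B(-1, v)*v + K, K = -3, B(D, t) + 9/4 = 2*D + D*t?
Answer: -867/4 ≈ -216.75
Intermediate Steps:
B(D, t) = -9/4 + 2*D + D*t (B(D, t) = -9/4 + (2*D + D*t) = -9/4 + 2*D + D*t)
Z(v, l) = 9 - v*(-17/4 - v) (Z(v, l) = 6 - ((-9/4 + 2*(-1) - v)*v - 3) = 6 - ((-9/4 - 2 - v)*v - 3) = 6 - ((-17/4 - v)*v - 3) = 6 - (v*(-17/4 - v) - 3) = 6 - (-3 + v*(-17/4 - v)) = 6 + (3 - v*(-17/4 - v)) = 9 - v*(-17/4 - v))
Z(-5, -5*(-5))*(-26 + (4 + 5)) = (9 + (¼)*(-5)*(17 + 4*(-5)))*(-26 + (4 + 5)) = (9 + (¼)*(-5)*(17 - 20))*(-26 + 9) = (9 + (¼)*(-5)*(-3))*(-17) = (9 + 15/4)*(-17) = (51/4)*(-17) = -867/4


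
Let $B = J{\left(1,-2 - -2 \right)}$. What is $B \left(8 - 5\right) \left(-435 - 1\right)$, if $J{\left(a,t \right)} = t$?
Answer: $0$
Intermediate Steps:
$B = 0$ ($B = -2 - -2 = -2 + 2 = 0$)
$B \left(8 - 5\right) \left(-435 - 1\right) = 0 \left(8 - 5\right) \left(-435 - 1\right) = 0 \cdot 3 \left(-436\right) = 0 \left(-436\right) = 0$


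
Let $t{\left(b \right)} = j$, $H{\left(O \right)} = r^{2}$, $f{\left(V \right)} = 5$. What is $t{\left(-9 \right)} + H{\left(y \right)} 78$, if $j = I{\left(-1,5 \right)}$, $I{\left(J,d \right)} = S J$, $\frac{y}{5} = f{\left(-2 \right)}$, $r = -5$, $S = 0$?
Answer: $1950$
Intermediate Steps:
$y = 25$ ($y = 5 \cdot 5 = 25$)
$H{\left(O \right)} = 25$ ($H{\left(O \right)} = \left(-5\right)^{2} = 25$)
$I{\left(J,d \right)} = 0$ ($I{\left(J,d \right)} = 0 J = 0$)
$j = 0$
$t{\left(b \right)} = 0$
$t{\left(-9 \right)} + H{\left(y \right)} 78 = 0 + 25 \cdot 78 = 0 + 1950 = 1950$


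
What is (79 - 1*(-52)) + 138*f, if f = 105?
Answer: 14621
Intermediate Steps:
(79 - 1*(-52)) + 138*f = (79 - 1*(-52)) + 138*105 = (79 + 52) + 14490 = 131 + 14490 = 14621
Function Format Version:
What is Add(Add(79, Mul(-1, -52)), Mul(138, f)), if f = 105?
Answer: 14621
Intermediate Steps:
Add(Add(79, Mul(-1, -52)), Mul(138, f)) = Add(Add(79, Mul(-1, -52)), Mul(138, 105)) = Add(Add(79, 52), 14490) = Add(131, 14490) = 14621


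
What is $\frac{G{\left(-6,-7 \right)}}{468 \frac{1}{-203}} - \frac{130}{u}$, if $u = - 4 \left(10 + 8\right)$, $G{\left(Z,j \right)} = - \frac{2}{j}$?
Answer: $\frac{787}{468} \approx 1.6816$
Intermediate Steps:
$u = -72$ ($u = \left(-4\right) 18 = -72$)
$\frac{G{\left(-6,-7 \right)}}{468 \frac{1}{-203}} - \frac{130}{u} = \frac{\left(-2\right) \frac{1}{-7}}{468 \frac{1}{-203}} - \frac{130}{-72} = \frac{\left(-2\right) \left(- \frac{1}{7}\right)}{468 \left(- \frac{1}{203}\right)} - - \frac{65}{36} = \frac{2}{7 \left(- \frac{468}{203}\right)} + \frac{65}{36} = \frac{2}{7} \left(- \frac{203}{468}\right) + \frac{65}{36} = - \frac{29}{234} + \frac{65}{36} = \frac{787}{468}$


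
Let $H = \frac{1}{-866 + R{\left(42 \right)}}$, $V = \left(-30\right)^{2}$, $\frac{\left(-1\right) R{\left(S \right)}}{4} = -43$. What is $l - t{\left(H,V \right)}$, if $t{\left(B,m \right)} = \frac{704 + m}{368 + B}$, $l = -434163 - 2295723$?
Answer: $- \frac{697189428602}{255391} \approx -2.7299 \cdot 10^{6}$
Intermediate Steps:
$R{\left(S \right)} = 172$ ($R{\left(S \right)} = \left(-4\right) \left(-43\right) = 172$)
$V = 900$
$H = - \frac{1}{694}$ ($H = \frac{1}{-866 + 172} = \frac{1}{-694} = - \frac{1}{694} \approx -0.0014409$)
$l = -2729886$ ($l = -434163 - 2295723 = -2729886$)
$t{\left(B,m \right)} = \frac{704 + m}{368 + B}$
$l - t{\left(H,V \right)} = -2729886 - \frac{704 + 900}{368 - \frac{1}{694}} = -2729886 - \frac{1}{\frac{255391}{694}} \cdot 1604 = -2729886 - \frac{694}{255391} \cdot 1604 = -2729886 - \frac{1113176}{255391} = - \frac{697189428602}{255391}$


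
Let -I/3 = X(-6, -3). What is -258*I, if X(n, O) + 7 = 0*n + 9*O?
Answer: -26316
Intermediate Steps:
X(n, O) = -7 + 9*O (X(n, O) = -7 + (0*n + 9*O) = -7 + (0 + 9*O) = -7 + 9*O)
I = 102 (I = -3*(-7 + 9*(-3)) = -3*(-7 - 27) = -3*(-34) = 102)
-258*I = -258*102 = -26316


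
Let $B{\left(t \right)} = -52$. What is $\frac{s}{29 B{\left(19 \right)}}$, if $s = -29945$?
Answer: $\frac{29945}{1508} \approx 19.857$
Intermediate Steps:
$\frac{s}{29 B{\left(19 \right)}} = - \frac{29945}{29 \left(-52\right)} = - \frac{29945}{-1508} = \left(-29945\right) \left(- \frac{1}{1508}\right) = \frac{29945}{1508}$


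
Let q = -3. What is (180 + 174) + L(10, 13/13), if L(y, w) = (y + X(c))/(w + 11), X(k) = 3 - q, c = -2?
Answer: 1066/3 ≈ 355.33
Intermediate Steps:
X(k) = 6 (X(k) = 3 - 1*(-3) = 3 + 3 = 6)
L(y, w) = (6 + y)/(11 + w) (L(y, w) = (y + 6)/(w + 11) = (6 + y)/(11 + w))
(180 + 174) + L(10, 13/13) = (180 + 174) + (6 + 10)/(11 + 13/13) = 354 + 16/(11 + 13*(1/13)) = 354 + 16/(11 + 1) = 354 + 16/12 = 354 + (1/12)*16 = 354 + 4/3 = 1066/3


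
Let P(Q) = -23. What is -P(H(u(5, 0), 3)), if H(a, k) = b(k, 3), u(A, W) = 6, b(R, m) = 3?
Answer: 23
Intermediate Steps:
H(a, k) = 3
-P(H(u(5, 0), 3)) = -1*(-23) = 23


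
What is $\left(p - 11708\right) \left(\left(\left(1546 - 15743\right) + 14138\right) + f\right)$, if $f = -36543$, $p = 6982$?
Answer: $172981052$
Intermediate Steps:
$\left(p - 11708\right) \left(\left(\left(1546 - 15743\right) + 14138\right) + f\right) = \left(6982 - 11708\right) \left(\left(\left(1546 - 15743\right) + 14138\right) - 36543\right) = - 4726 \left(\left(-14197 + 14138\right) - 36543\right) = - 4726 \left(-59 - 36543\right) = \left(-4726\right) \left(-36602\right) = 172981052$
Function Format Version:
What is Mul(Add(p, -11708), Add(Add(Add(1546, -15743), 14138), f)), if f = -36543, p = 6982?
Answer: 172981052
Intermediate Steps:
Mul(Add(p, -11708), Add(Add(Add(1546, -15743), 14138), f)) = Mul(Add(6982, -11708), Add(Add(Add(1546, -15743), 14138), -36543)) = Mul(-4726, Add(Add(-14197, 14138), -36543)) = Mul(-4726, Add(-59, -36543)) = Mul(-4726, -36602) = 172981052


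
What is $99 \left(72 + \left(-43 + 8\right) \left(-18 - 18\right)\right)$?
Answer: $131868$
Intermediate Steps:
$99 \left(72 + \left(-43 + 8\right) \left(-18 - 18\right)\right) = 99 \left(72 - -1260\right) = 99 \left(72 + 1260\right) = 99 \cdot 1332 = 131868$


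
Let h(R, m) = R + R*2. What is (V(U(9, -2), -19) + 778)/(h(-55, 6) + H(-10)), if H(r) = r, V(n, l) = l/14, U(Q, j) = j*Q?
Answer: -10873/2450 ≈ -4.4380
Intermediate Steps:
U(Q, j) = Q*j
V(n, l) = l/14 (V(n, l) = l*(1/14) = l/14)
h(R, m) = 3*R (h(R, m) = R + 2*R = 3*R)
(V(U(9, -2), -19) + 778)/(h(-55, 6) + H(-10)) = ((1/14)*(-19) + 778)/(3*(-55) - 10) = (-19/14 + 778)/(-165 - 10) = (10873/14)/(-175) = (10873/14)*(-1/175) = -10873/2450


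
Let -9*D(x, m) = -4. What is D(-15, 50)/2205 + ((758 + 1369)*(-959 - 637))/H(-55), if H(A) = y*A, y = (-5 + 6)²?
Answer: 13473532592/218295 ≈ 61722.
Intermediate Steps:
D(x, m) = 4/9 (D(x, m) = -⅑*(-4) = 4/9)
y = 1 (y = 1² = 1)
H(A) = A (H(A) = 1*A = A)
D(-15, 50)/2205 + ((758 + 1369)*(-959 - 637))/H(-55) = (4/9)/2205 + ((758 + 1369)*(-959 - 637))/(-55) = (4/9)*(1/2205) + (2127*(-1596))*(-1/55) = 4/19845 - 3394692*(-1/55) = 4/19845 + 3394692/55 = 13473532592/218295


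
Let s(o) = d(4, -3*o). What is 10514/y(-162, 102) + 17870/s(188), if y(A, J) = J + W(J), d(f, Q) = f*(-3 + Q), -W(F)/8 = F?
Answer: -435773/19278 ≈ -22.605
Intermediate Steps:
W(F) = -8*F
s(o) = -12 - 12*o (s(o) = 4*(-3 - 3*o) = -12 - 12*o)
y(A, J) = -7*J (y(A, J) = J - 8*J = -7*J)
10514/y(-162, 102) + 17870/s(188) = 10514/((-7*102)) + 17870/(-12 - 12*188) = 10514/(-714) + 17870/(-12 - 2256) = 10514*(-1/714) + 17870/(-2268) = -751/51 + 17870*(-1/2268) = -751/51 - 8935/1134 = -435773/19278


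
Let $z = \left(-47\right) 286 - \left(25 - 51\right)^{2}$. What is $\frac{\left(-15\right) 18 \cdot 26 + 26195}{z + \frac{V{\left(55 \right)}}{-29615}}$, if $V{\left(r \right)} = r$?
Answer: $- \frac{4542941}{3344837} \approx -1.3582$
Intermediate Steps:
$z = -14118$ ($z = -13442 - \left(-26\right)^{2} = -13442 - 676 = -14118$)
$\frac{\left(-15\right) 18 \cdot 26 + 26195}{z + \frac{V{\left(55 \right)}}{-29615}} = \frac{\left(-15\right) 18 \cdot 26 + 26195}{-14118 + \frac{55}{-29615}} = \frac{\left(-270\right) 26 + 26195}{-14118 + 55 \left(- \frac{1}{29615}\right)} = \frac{-7020 + 26195}{-14118 - \frac{11}{5923}} = \frac{19175}{- \frac{83620925}{5923}} = 19175 \left(- \frac{5923}{83620925}\right) = - \frac{4542941}{3344837}$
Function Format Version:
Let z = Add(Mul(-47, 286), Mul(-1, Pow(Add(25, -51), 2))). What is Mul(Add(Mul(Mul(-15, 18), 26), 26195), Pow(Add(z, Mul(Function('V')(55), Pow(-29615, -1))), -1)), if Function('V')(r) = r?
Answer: Rational(-4542941, 3344837) ≈ -1.3582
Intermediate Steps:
z = -14118 (z = Add(-13442, Mul(-1, Pow(-26, 2))) = Add(-13442, Mul(-1, 676)) = Add(-13442, -676) = -14118)
Mul(Add(Mul(Mul(-15, 18), 26), 26195), Pow(Add(z, Mul(Function('V')(55), Pow(-29615, -1))), -1)) = Mul(Add(Mul(Mul(-15, 18), 26), 26195), Pow(Add(-14118, Mul(55, Pow(-29615, -1))), -1)) = Mul(Add(Mul(-270, 26), 26195), Pow(Add(-14118, Mul(55, Rational(-1, 29615))), -1)) = Mul(Add(-7020, 26195), Pow(Add(-14118, Rational(-11, 5923)), -1)) = Mul(19175, Pow(Rational(-83620925, 5923), -1)) = Mul(19175, Rational(-5923, 83620925)) = Rational(-4542941, 3344837)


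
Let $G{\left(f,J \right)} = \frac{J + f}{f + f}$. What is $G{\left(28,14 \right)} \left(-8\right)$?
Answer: $-6$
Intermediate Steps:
$G{\left(f,J \right)} = \frac{J + f}{2 f}$
$G{\left(28,14 \right)} \left(-8\right) = \frac{14 + 28}{2 \cdot 28} \left(-8\right) = \frac{1}{2} \cdot \frac{1}{28} \cdot 42 \left(-8\right) = \frac{3}{4} \left(-8\right) = -6$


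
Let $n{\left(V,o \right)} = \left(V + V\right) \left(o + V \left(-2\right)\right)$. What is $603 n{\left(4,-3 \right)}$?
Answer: $-53064$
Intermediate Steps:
$n{\left(V,o \right)} = 2 V \left(o - 2 V\right)$
$603 n{\left(4,-3 \right)} = 603 \cdot 2 \cdot 4 \left(-3 - 8\right) = 603 \cdot 2 \cdot 4 \left(-11\right) = 603 \left(-88\right) = -53064$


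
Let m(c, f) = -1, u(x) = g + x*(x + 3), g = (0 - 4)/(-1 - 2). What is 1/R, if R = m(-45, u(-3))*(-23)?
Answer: 1/23 ≈ 0.043478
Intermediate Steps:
g = 4/3 (g = -4/(-3) = -4*(-1/3) = 4/3 ≈ 1.3333)
u(x) = 4/3 + x*(3 + x) (u(x) = 4/3 + x*(x + 3) = 4/3 + x*(3 + x))
R = 23 (R = -1*(-23) = 23)
1/R = 1/23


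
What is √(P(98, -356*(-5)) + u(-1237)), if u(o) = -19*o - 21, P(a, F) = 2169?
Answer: √25651 ≈ 160.16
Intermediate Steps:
u(o) = -21 - 19*o
√(P(98, -356*(-5)) + u(-1237)) = √(2169 + (-21 - 19*(-1237))) = √(2169 + (-21 + 23503)) = √(2169 + 23482) = √25651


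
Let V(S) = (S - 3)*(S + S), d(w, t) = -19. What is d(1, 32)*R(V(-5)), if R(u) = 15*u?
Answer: -22800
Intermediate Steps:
V(S) = 2*S*(-3 + S) (V(S) = (-3 + S)*(2*S) = 2*S*(-3 + S))
d(1, 32)*R(V(-5)) = -285*2*(-5)*(-3 - 5) = -285*2*(-5)*(-8) = -285*80 = -19*1200 = -22800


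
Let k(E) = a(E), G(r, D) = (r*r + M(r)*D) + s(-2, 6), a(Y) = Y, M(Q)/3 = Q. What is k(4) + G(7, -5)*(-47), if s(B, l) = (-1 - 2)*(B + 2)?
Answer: 2636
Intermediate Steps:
s(B, l) = -6 - 3*B (s(B, l) = -3*(2 + B) = -6 - 3*B)
M(Q) = 3*Q
G(r, D) = r**2 + 3*D*r (G(r, D) = (r*r + (3*r)*D) + (-6 - 3*(-2)) = (r**2 + 3*D*r) + (-6 + 6) = (r**2 + 3*D*r) + 0 = r**2 + 3*D*r)
k(E) = E
k(4) + G(7, -5)*(-47) = 4 + (7*(7 + 3*(-5)))*(-47) = 4 + (7*(7 - 15))*(-47) = 4 + (7*(-8))*(-47) = 4 - 56*(-47) = 4 + 2632 = 2636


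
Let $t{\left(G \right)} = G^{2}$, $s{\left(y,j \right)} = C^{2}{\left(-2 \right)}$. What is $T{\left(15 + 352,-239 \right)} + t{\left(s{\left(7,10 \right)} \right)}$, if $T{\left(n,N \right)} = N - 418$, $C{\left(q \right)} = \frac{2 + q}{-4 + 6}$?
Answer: $-657$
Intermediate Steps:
$C{\left(q \right)} = 1 + \frac{q}{2}$ ($C{\left(q \right)} = \frac{2 + q}{2} = \left(2 + q\right) \frac{1}{2} = 1 + \frac{q}{2}$)
$s{\left(y,j \right)} = 0$ ($s{\left(y,j \right)} = \left(1 + \frac{1}{2} \left(-2\right)\right)^{2} = \left(1 - 1\right)^{2} = 0^{2} = 0$)
$T{\left(n,N \right)} = -418 + N$
$T{\left(15 + 352,-239 \right)} + t{\left(s{\left(7,10 \right)} \right)} = \left(-418 - 239\right) + 0^{2} = -657 + 0 = -657$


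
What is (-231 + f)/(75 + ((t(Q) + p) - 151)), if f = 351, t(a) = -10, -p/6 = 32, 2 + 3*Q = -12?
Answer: -60/139 ≈ -0.43165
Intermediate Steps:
Q = -14/3 (Q = -2/3 + (1/3)*(-12) = -2/3 - 4 = -14/3 ≈ -4.6667)
p = -192 (p = -6*32 = -192)
(-231 + f)/(75 + ((t(Q) + p) - 151)) = (-231 + 351)/(75 + ((-10 - 192) - 151)) = 120/(75 + (-202 - 151)) = 120/(75 - 353) = 120/(-278) = 120*(-1/278) = -60/139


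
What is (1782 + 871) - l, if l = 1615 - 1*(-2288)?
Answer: -1250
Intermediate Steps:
l = 3903 (l = 1615 + 2288 = 3903)
(1782 + 871) - l = (1782 + 871) - 1*3903 = 2653 - 3903 = -1250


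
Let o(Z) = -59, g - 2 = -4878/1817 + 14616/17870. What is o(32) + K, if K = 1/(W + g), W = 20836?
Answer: -19958057472349/338272435716 ≈ -59.000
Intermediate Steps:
g = 2163496/16234895 (g = 2 + (-4878/1817 + 14616/17870) = 2 + (-4878*1/1817 + 14616*(1/17870)) = 2 + (-4878/1817 + 7308/8935) = 2 - 30306294/16234895 = 2163496/16234895 ≈ 0.13326)
K = 16234895/338272435716 (K = 1/(20836 + 2163496/16234895) = 1/(338272435716/16234895) = 16234895/338272435716 ≈ 4.7994e-5)
o(32) + K = -59 + 16234895/338272435716 = -19958057472349/338272435716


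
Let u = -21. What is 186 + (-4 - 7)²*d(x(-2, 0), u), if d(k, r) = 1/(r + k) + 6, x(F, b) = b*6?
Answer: 19031/21 ≈ 906.24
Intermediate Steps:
x(F, b) = 6*b
d(k, r) = 6 + 1/(k + r) (d(k, r) = 1/(k + r) + 6 = 6 + 1/(k + r))
186 + (-4 - 7)²*d(x(-2, 0), u) = 186 + (-4 - 7)²*((1 + 6*(6*0) + 6*(-21))/(6*0 - 21)) = 186 + (-11)²*((1 + 6*0 - 126)/(0 - 21)) = 186 + 121*((1 + 0 - 126)/(-21)) = 186 + 121*(-1/21*(-125)) = 186 + 121*(125/21) = 186 + 15125/21 = 19031/21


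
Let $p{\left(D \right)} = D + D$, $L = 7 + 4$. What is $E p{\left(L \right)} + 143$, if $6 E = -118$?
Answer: $- \frac{869}{3} \approx -289.67$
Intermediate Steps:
$E = - \frac{59}{3}$ ($E = \frac{1}{6} \left(-118\right) = - \frac{59}{3} \approx -19.667$)
$L = 11$
$p{\left(D \right)} = 2 D$
$E p{\left(L \right)} + 143 = - \frac{59 \cdot 2 \cdot 11}{3} + 143 = \left(- \frac{59}{3}\right) 22 + 143 = - \frac{1298}{3} + 143 = - \frac{869}{3}$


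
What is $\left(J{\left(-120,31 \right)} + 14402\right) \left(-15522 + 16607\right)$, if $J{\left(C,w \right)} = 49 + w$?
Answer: $15712970$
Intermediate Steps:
$\left(J{\left(-120,31 \right)} + 14402\right) \left(-15522 + 16607\right) = \left(\left(49 + 31\right) + 14402\right) \left(-15522 + 16607\right) = \left(80 + 14402\right) 1085 = 14482 \cdot 1085 = 15712970$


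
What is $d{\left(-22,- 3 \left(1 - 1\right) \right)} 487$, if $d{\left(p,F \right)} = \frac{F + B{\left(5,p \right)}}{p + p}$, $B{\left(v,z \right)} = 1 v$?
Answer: $- \frac{2435}{44} \approx -55.341$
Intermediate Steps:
$B{\left(v,z \right)} = v$
$d{\left(p,F \right)} = \frac{5 + F}{2 p}$ ($d{\left(p,F \right)} = \frac{F + 5}{p + p} = \frac{5 + F}{2 p}$)
$d{\left(-22,- 3 \left(1 - 1\right) \right)} 487 = \frac{5 - 3 \left(1 - 1\right)}{2 \left(-22\right)} 487 = \frac{1}{2} \left(- \frac{1}{22}\right) \left(5 - 0\right) 487 = \frac{1}{2} \left(- \frac{1}{22}\right) \left(5 + 0\right) 487 = \frac{1}{2} \left(- \frac{1}{22}\right) 5 \cdot 487 = \left(- \frac{5}{44}\right) 487 = - \frac{2435}{44}$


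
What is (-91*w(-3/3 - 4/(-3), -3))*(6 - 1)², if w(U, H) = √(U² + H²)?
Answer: -2275*√82/3 ≈ -6867.0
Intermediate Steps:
w(U, H) = √(H² + U²)
(-91*w(-3/3 - 4/(-3), -3))*(6 - 1)² = (-91*√((-3)² + (-3/3 - 4/(-3))²))*(6 - 1)² = -91*√(9 + (-3*⅓ - 4*(-⅓))²)*5² = -91*√(9 + (-1 + 4/3)²)*25 = -91*√(9 + (⅓)²)*25 = -91*√(9 + ⅑)*25 = -91*√82/3*25 = -2275*√82/3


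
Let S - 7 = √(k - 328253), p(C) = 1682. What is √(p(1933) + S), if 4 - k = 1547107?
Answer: √(1689 + 2*I*√468839) ≈ 43.951 + 15.579*I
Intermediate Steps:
k = -1547103 (k = 4 - 1*1547107 = 4 - 1547107 = -1547103)
S = 7 + 2*I*√468839 (S = 7 + √(-1547103 - 328253) = 7 + √(-1875356) = 7 + 2*I*√468839 ≈ 7.0 + 1369.4*I)
√(p(1933) + S) = √(1682 + (7 + 2*I*√468839)) = √(1689 + 2*I*√468839)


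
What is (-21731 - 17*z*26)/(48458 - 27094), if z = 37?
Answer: -38085/21364 ≈ -1.7827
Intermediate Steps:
(-21731 - 17*z*26)/(48458 - 27094) = (-21731 - 17*37*26)/(48458 - 27094) = (-21731 - 629*26)/21364 = (-21731 - 16354)*(1/21364) = -38085*1/21364 = -38085/21364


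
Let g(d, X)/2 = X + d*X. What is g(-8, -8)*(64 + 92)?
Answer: 17472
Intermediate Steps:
g(d, X) = 2*X + 2*X*d (g(d, X) = 2*(X + d*X) = 2*(X + X*d) = 2*X + 2*X*d)
g(-8, -8)*(64 + 92) = (2*(-8)*(1 - 8))*(64 + 92) = (2*(-8)*(-7))*156 = 112*156 = 17472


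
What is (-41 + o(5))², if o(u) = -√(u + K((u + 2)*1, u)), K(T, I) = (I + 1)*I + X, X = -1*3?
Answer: 1713 + 328*√2 ≈ 2176.9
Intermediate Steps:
X = -3
K(T, I) = -3 + I*(1 + I) (K(T, I) = (I + 1)*I - 3 = (1 + I)*I - 3 = I*(1 + I) - 3 = -3 + I*(1 + I))
o(u) = -√(-3 + u² + 2*u) (o(u) = -√(u + (-3 + u + u²)) = -√(-3 + u² + 2*u))
(-41 + o(5))² = (-41 - √(-3 + 5² + 2*5))² = (-41 - √(-3 + 25 + 10))² = (-41 - √32)² = (-41 - 4*√2)²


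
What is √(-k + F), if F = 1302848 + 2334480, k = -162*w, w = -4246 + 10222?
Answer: 16*√17990 ≈ 2146.0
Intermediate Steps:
w = 5976
k = -968112 (k = -162*5976 = -968112)
F = 3637328
√(-k + F) = √(-1*(-968112) + 3637328) = √(968112 + 3637328) = √4605440 = 16*√17990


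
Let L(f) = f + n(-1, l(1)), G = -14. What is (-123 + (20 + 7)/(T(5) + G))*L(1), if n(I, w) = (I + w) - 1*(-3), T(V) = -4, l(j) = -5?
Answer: 249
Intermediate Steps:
n(I, w) = 3 + I + w (n(I, w) = (I + w) + 3 = 3 + I + w)
L(f) = -3 + f (L(f) = f + (3 - 1 - 5) = f - 3 = -3 + f)
(-123 + (20 + 7)/(T(5) + G))*L(1) = (-123 + (20 + 7)/(-4 - 14))*(-3 + 1) = (-123 + 27/(-18))*(-2) = (-123 + 27*(-1/18))*(-2) = (-123 - 3/2)*(-2) = -249/2*(-2) = 249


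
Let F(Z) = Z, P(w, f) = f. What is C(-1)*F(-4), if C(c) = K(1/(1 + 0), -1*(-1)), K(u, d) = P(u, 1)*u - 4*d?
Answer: 12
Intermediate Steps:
K(u, d) = u - 4*d (K(u, d) = 1*u - 4*d = u - 4*d)
C(c) = -3 (C(c) = 1/(1 + 0) - (-4)*(-1) = 1/1 - 4*1 = 1 - 4 = -3)
C(-1)*F(-4) = -3*(-4) = 12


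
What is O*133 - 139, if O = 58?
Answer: 7575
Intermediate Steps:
O*133 - 139 = 58*133 - 139 = 7714 - 139 = 7575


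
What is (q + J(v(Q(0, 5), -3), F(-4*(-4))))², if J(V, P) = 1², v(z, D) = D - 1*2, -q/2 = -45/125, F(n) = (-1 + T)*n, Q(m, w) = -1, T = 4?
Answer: 1849/625 ≈ 2.9584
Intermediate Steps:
F(n) = 3*n (F(n) = (-1 + 4)*n = 3*n)
q = 18/25 (q = -(-90)/125 = -2*(-9/25) = 18/25 ≈ 0.72000)
v(z, D) = -2 + D (v(z, D) = D - 2 = -2 + D)
J(V, P) = 1
(q + J(v(Q(0, 5), -3), F(-4*(-4))))² = (18/25 + 1)² = (43/25)² = 1849/625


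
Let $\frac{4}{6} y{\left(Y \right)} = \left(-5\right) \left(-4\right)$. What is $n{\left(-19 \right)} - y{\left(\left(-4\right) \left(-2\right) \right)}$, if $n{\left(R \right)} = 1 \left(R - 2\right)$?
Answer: $-51$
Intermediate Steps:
$n{\left(R \right)} = -2 + R$ ($n{\left(R \right)} = 1 \left(-2 + R\right) = -2 + R$)
$y{\left(Y \right)} = 30$ ($y{\left(Y \right)} = \frac{3 \left(\left(-5\right) \left(-4\right)\right)}{2} = \frac{3}{2} \cdot 20 = 30$)
$n{\left(-19 \right)} - y{\left(\left(-4\right) \left(-2\right) \right)} = \left(-2 - 19\right) - 30 = -21 - 30 = -51$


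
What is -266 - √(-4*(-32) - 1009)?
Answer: -266 - I*√881 ≈ -266.0 - 29.682*I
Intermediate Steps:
-266 - √(-4*(-32) - 1009) = -266 - √(128 - 1009) = -266 - √(-881) = -266 - I*√881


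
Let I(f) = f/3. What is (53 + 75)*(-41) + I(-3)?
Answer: -5249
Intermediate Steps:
I(f) = f/3 (I(f) = f*(1/3) = f/3)
(53 + 75)*(-41) + I(-3) = (53 + 75)*(-41) + (1/3)*(-3) = 128*(-41) - 1 = -5248 - 1 = -5249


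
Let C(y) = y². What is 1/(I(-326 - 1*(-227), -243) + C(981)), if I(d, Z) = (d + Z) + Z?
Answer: 1/961776 ≈ 1.0397e-6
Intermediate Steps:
I(d, Z) = d + 2*Z (I(d, Z) = (Z + d) + Z = d + 2*Z)
1/(I(-326 - 1*(-227), -243) + C(981)) = 1/(((-326 - 1*(-227)) + 2*(-243)) + 981²) = 1/(((-326 + 227) - 486) + 962361) = 1/((-99 - 486) + 962361) = 1/(-585 + 962361) = 1/961776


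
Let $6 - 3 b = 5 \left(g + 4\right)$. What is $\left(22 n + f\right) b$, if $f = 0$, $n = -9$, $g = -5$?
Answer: $-726$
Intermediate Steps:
$b = \frac{11}{3}$ ($b = 2 - \frac{5 \left(-5 + 4\right)}{3} = 2 - \frac{5 \left(-1\right)}{3} = 2 - - \frac{5}{3} = 2 + \frac{5}{3} = \frac{11}{3} \approx 3.6667$)
$\left(22 n + f\right) b = \left(22 \left(-9\right) + 0\right) \frac{11}{3} = \left(-198 + 0\right) \frac{11}{3} = \left(-198\right) \frac{11}{3} = -726$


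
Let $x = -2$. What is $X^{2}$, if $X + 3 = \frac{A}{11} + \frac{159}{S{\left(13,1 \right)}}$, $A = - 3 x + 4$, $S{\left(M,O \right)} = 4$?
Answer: $\frac{2745649}{1936} \approx 1418.2$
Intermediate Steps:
$A = 10$ ($A = \left(-3\right) \left(-2\right) + 4 = 6 + 4 = 10$)
$X = \frac{1657}{44}$ ($X = -3 + \left(\frac{10}{11} + \frac{159}{4}\right) = -3 + \frac{1789}{44} = \frac{1657}{44} \approx 37.659$)
$X^{2} = \left(\frac{1657}{44}\right)^{2} = \frac{2745649}{1936}$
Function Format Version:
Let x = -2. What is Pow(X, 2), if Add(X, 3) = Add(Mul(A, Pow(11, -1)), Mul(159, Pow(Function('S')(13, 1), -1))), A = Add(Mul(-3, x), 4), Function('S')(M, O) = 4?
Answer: Rational(2745649, 1936) ≈ 1418.2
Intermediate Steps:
A = 10 (A = Add(Mul(-3, -2), 4) = Add(6, 4) = 10)
X = Rational(1657, 44) (X = Add(-3, Add(Mul(10, Pow(11, -1)), Mul(159, Pow(4, -1)))) = Add(-3, Add(Mul(10, Rational(1, 11)), Mul(159, Rational(1, 4)))) = Add(-3, Add(Rational(10, 11), Rational(159, 4))) = Add(-3, Rational(1789, 44)) = Rational(1657, 44) ≈ 37.659)
Pow(X, 2) = Pow(Rational(1657, 44), 2) = Rational(2745649, 1936)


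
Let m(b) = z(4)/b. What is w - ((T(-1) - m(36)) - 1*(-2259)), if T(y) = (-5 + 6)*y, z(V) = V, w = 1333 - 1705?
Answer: -23669/9 ≈ -2629.9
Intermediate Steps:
w = -372
T(y) = y (T(y) = 1*y = y)
m(b) = 4/b
w - ((T(-1) - m(36)) - 1*(-2259)) = -372 - ((-1 - 4/36) - 1*(-2259)) = -372 - ((-1 - 4/36) + 2259) = -372 - ((-1 - 1*⅑) + 2259) = -372 - ((-1 - ⅑) + 2259) = -372 - (-10/9 + 2259) = -372 - 1*20321/9 = -372 - 20321/9 = -23669/9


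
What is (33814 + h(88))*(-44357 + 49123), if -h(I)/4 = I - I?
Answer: 161157524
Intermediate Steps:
h(I) = 0 (h(I) = -4*(I - I) = -4*0 = 0)
(33814 + h(88))*(-44357 + 49123) = (33814 + 0)*(-44357 + 49123) = 33814*4766 = 161157524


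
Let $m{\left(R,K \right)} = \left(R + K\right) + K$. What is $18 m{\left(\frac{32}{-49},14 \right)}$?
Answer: $\frac{24120}{49} \approx 492.25$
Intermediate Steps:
$m{\left(R,K \right)} = R + 2 K$ ($m{\left(R,K \right)} = \left(K + R\right) + K = R + 2 K$)
$18 m{\left(\frac{32}{-49},14 \right)} = 18 \left(\frac{32}{-49} + 2 \cdot 14\right) = 18 \left(32 \left(- \frac{1}{49}\right) + 28\right) = 18 \left(- \frac{32}{49} + 28\right) = 18 \cdot \frac{1340}{49} = \frac{24120}{49}$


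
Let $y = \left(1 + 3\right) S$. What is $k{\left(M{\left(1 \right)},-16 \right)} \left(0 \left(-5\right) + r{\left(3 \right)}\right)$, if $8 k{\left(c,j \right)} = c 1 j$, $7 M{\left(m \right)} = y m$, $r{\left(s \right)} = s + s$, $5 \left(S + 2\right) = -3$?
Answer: $\frac{624}{35} \approx 17.829$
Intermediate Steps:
$S = - \frac{13}{5}$ ($S = -2 + \frac{1}{5} \left(-3\right) = -2 - \frac{3}{5} = - \frac{13}{5} \approx -2.6$)
$r{\left(s \right)} = 2 s$
$y = - \frac{52}{5}$ ($y = \left(1 + 3\right) \left(- \frac{13}{5}\right) = 4 \left(- \frac{13}{5}\right) = - \frac{52}{5} \approx -10.4$)
$M{\left(m \right)} = - \frac{52 m}{35}$ ($M{\left(m \right)} = \frac{\left(- \frac{52}{5}\right) m}{7} = - \frac{52 m}{35}$)
$k{\left(c,j \right)} = \frac{c j}{8}$ ($k{\left(c,j \right)} = \frac{c 1 j}{8} = \frac{c j}{8}$)
$k{\left(M{\left(1 \right)},-16 \right)} \left(0 \left(-5\right) + r{\left(3 \right)}\right) = \frac{1}{8} \left(\left(- \frac{52}{35}\right) 1\right) \left(-16\right) \left(0 \left(-5\right) + 2 \cdot 3\right) = \frac{1}{8} \left(- \frac{52}{35}\right) \left(-16\right) \left(0 + 6\right) = \frac{104}{35} \cdot 6 = \frac{624}{35}$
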